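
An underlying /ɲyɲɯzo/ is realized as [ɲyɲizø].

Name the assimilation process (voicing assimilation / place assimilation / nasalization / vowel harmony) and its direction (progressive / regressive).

/ɯ/→[i] /o/→[ø].
Vowels agree with the first vowel, so the harmony is progressive.

vowel harmony, progressive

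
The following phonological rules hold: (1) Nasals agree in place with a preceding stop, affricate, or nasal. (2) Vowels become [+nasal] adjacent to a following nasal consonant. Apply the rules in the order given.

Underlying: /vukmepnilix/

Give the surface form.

Rule 1: /m/ after /k/ (velar) → [ŋ]
Rule 1: /n/ after /p/ (labial) → [m]
After rule 1: vukŋepmilix
Rule 2: no segment meets the rule's conditions; no change.

[vukŋepmilix]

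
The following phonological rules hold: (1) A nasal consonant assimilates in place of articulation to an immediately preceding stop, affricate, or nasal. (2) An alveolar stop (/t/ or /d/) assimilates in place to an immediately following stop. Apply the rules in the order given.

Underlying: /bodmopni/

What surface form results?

Rule 1: /m/ after /d/ (alveolar) → [n]
Rule 1: /n/ after /p/ (labial) → [m]
After rule 1: bodnopmi
Rule 2: no segment meets the rule's conditions; no change.

[bodnopmi]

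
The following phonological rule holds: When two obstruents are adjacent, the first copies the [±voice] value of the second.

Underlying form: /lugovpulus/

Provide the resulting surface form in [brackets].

/v/ before /p/ (voiceless) → [f]

[lugofpulus]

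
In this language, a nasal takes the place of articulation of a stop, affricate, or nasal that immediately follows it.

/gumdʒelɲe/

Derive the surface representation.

/m/ before /dʒ/ (palatal) → [ɲ]

[guɲdʒelɲe]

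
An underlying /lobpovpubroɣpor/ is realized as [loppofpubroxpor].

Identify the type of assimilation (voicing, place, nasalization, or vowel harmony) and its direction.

/b/→[p] /v/→[f] /ɣ/→[x].
Each target copies a feature from the following segment, so the direction is regressive.

voicing assimilation, regressive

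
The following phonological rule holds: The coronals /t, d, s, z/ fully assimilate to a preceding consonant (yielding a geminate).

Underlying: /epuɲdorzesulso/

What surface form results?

[epuɲɲorresullo]

/d/ after /ɲ/ → [ɲ] (total assimilation)
/z/ after /r/ → [r] (total assimilation)
/s/ after /l/ → [l] (total assimilation)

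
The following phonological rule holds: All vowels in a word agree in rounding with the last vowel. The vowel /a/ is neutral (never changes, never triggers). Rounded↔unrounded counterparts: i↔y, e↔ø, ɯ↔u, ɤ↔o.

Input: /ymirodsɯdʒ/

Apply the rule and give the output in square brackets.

/y/ harmonizes with /ɯ/ ([-round]) → [i]
/o/ harmonizes with /ɯ/ ([-round]) → [ɤ]

[imirɤdsɯdʒ]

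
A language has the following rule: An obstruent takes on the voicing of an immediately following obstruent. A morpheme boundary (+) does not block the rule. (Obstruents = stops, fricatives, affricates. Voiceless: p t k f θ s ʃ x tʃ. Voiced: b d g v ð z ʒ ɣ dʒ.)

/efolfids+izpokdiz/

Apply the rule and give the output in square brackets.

[efolfits+ispogdiz]

/d/ before /s/ (voiceless) → [t]
/z/ before /p/ (voiceless) → [s]
/k/ before /d/ (voiced) → [g]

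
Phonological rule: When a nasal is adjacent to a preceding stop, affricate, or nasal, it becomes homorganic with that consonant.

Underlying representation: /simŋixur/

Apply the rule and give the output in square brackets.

/ŋ/ after /m/ (labial) → [m]

[simmixur]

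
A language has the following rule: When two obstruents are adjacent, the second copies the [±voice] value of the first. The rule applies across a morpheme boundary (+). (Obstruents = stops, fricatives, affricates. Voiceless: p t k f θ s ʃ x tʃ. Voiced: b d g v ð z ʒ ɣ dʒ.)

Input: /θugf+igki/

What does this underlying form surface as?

[θugv+iggi]

/f/ after /g/ (voiced) → [v]
/k/ after /g/ (voiced) → [g]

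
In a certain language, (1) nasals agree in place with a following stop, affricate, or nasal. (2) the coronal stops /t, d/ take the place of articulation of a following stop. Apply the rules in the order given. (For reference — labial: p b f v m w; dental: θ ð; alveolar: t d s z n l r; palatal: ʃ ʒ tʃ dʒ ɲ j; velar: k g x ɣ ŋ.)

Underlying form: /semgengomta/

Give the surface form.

Rule 1: /m/ before /g/ (velar) → [ŋ]
Rule 1: /n/ before /g/ (velar) → [ŋ]
Rule 1: /m/ before /t/ (alveolar) → [n]
After rule 1: seŋgeŋgonta
Rule 2: no segment meets the rule's conditions; no change.

[seŋgeŋgonta]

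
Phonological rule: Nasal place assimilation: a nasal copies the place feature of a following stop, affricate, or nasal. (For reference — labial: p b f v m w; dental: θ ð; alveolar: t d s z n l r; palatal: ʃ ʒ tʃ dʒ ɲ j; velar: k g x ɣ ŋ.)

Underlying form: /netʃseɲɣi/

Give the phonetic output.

no segment meets the rule's conditions; no change.

[netʃseɲɣi]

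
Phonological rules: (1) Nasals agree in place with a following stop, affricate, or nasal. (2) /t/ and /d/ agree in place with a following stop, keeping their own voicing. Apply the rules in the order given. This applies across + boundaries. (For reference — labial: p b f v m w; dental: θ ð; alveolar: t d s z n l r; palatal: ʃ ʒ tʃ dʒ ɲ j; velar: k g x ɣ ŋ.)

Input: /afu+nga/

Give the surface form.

[afu+ŋga]

Rule 1: /n/ before /g/ (velar) → [ŋ]
After rule 1: afu+ŋga
Rule 2: no segment meets the rule's conditions; no change.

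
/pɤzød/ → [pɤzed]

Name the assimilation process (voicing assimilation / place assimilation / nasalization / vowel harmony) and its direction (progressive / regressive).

/ø/→[e].
Vowels agree with the first vowel, so the harmony is progressive.

vowel harmony, progressive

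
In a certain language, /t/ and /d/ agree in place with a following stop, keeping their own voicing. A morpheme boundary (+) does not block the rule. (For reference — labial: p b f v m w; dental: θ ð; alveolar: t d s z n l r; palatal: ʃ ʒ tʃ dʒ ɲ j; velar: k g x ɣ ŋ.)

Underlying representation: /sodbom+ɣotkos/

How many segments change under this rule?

/d/ before /b/ (labial) → [b]
/t/ before /k/ (velar) → [k]
2 segments change.

2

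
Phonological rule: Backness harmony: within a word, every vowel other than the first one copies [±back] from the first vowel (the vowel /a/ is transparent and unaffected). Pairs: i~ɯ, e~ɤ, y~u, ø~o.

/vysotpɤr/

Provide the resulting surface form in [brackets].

[vysøtper]

/o/ harmonizes with /y/ ([-back]) → [ø]
/ɤ/ harmonizes with /y/ ([-back]) → [e]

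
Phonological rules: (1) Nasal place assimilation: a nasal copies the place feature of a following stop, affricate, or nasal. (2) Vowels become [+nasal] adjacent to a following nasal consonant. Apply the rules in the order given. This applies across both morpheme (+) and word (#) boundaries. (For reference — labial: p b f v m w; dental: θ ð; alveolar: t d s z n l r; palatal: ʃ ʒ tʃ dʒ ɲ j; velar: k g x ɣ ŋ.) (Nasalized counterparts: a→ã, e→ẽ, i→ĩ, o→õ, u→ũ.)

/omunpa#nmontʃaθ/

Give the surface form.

Rule 1: /n/ before /p/ (labial) → [m]
Rule 1: /n/ before /m/ (labial) → [m]
Rule 1: /n/ before /tʃ/ (palatal) → [ɲ]
After rule 1: omumpa#mmoɲtʃaθ
Rule 2: /o/ before nasal /m/ → [õ]
Rule 2: /u/ before nasal /m/ → [ũ]
Rule 2: /a/ before nasal /m/ → [ã]
Rule 2: /o/ before nasal /ɲ/ → [õ]

[õmũmpã#mmõɲtʃaθ]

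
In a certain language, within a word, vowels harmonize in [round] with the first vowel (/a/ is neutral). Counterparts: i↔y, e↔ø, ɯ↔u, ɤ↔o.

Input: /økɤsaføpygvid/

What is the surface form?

/ɤ/ harmonizes with /ø/ ([+round]) → [o]
/i/ harmonizes with /ø/ ([+round]) → [y]

[økosaføpygvyd]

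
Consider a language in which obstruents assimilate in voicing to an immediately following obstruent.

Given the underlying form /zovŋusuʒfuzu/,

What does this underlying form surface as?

/ʒ/ before /f/ (voiceless) → [ʃ]

[zovŋusuʃfuzu]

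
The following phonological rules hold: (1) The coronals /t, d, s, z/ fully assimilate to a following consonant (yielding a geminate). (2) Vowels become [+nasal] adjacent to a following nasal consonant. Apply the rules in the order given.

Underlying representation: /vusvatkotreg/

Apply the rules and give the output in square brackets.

[vuvvakkorreg]

Rule 1: /s/ before /v/ → [v] (total assimilation)
Rule 1: /t/ before /k/ → [k] (total assimilation)
Rule 1: /t/ before /r/ → [r] (total assimilation)
After rule 1: vuvvakkorreg
Rule 2: no segment meets the rule's conditions; no change.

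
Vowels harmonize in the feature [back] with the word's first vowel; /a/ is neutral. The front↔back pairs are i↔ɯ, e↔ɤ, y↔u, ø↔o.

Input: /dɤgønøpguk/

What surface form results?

/ø/ harmonizes with /ɤ/ ([+back]) → [o]
/ø/ harmonizes with /ɤ/ ([+back]) → [o]

[dɤgonopguk]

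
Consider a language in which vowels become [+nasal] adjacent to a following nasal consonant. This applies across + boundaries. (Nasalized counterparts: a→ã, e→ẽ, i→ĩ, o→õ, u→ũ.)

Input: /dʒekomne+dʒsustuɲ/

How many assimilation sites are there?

2

/o/ before nasal /m/ → [õ]
/u/ before nasal /ɲ/ → [ũ]
2 segments change.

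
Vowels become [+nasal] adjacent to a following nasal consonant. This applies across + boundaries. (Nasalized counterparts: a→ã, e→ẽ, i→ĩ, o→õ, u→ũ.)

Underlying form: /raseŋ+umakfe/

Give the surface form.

/e/ before nasal /ŋ/ → [ẽ]
/u/ before nasal /m/ → [ũ]

[rasẽŋ+ũmakfe]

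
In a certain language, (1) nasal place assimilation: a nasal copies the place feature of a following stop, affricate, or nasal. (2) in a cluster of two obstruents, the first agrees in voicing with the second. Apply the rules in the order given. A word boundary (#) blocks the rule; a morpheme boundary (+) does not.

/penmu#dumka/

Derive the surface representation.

Rule 1: /n/ before /m/ (labial) → [m]
Rule 1: /m/ before /k/ (velar) → [ŋ]
After rule 1: pemmu#duŋka
Rule 2: no segment meets the rule's conditions; no change.

[pemmu#duŋka]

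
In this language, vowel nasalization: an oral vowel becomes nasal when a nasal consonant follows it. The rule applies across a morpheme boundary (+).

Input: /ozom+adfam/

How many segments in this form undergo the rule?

2

/o/ before nasal /m/ → [õ]
/a/ before nasal /m/ → [ã]
2 segments change.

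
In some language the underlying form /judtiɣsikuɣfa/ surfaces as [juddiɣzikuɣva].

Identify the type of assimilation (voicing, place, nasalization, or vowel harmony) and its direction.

/t/→[d] /s/→[z] /f/→[v].
Each target copies a feature from the preceding segment, so the direction is progressive.

voicing assimilation, progressive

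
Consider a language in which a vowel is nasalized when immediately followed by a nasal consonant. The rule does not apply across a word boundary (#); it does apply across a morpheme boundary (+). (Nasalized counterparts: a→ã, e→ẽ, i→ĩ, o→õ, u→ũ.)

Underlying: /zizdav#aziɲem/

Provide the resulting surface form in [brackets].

/i/ before nasal /ɲ/ → [ĩ]
/e/ before nasal /m/ → [ẽ]

[zizdav#azĩɲẽm]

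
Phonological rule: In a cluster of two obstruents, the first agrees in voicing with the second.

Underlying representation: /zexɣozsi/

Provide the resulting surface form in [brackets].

[zeɣɣossi]

/x/ before /ɣ/ (voiced) → [ɣ]
/z/ before /s/ (voiceless) → [s]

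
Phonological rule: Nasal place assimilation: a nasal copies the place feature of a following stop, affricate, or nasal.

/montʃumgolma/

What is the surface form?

/n/ before /tʃ/ (palatal) → [ɲ]
/m/ before /g/ (velar) → [ŋ]

[moɲtʃuŋgolma]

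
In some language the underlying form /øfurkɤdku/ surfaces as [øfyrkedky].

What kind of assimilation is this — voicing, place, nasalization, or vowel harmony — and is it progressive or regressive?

vowel harmony, progressive

/u/→[y] /ɤ/→[e] /u/→[y].
Vowels agree with the first vowel, so the harmony is progressive.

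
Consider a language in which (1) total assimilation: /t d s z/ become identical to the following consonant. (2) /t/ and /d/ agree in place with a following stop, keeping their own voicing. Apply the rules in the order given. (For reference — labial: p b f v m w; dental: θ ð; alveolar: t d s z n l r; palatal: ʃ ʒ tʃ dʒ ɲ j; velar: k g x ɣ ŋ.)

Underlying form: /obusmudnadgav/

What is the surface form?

[obummunnaggav]

Rule 1: /s/ before /m/ → [m] (total assimilation)
Rule 1: /d/ before /n/ → [n] (total assimilation)
Rule 1: /d/ before /g/ → [g] (total assimilation)
After rule 1: obummunnaggav
Rule 2: no segment meets the rule's conditions; no change.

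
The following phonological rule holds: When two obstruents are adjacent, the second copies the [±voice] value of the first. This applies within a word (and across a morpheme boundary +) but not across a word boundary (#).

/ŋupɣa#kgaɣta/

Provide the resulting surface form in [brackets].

[ŋupxa#kkaɣda]

/ɣ/ after /p/ (voiceless) → [x]
/g/ after /k/ (voiceless) → [k]
/t/ after /ɣ/ (voiced) → [d]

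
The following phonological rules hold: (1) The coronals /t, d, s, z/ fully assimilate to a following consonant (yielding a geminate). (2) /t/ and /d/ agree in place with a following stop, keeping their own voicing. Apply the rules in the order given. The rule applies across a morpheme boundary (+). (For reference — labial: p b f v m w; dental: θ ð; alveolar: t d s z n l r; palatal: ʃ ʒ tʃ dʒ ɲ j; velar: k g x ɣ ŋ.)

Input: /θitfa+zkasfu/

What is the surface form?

[θiffa+kkaffu]

Rule 1: /t/ before /f/ → [f] (total assimilation)
Rule 1: /z/ before /k/ → [k] (total assimilation)
Rule 1: /s/ before /f/ → [f] (total assimilation)
After rule 1: θiffa+kkaffu
Rule 2: no segment meets the rule's conditions; no change.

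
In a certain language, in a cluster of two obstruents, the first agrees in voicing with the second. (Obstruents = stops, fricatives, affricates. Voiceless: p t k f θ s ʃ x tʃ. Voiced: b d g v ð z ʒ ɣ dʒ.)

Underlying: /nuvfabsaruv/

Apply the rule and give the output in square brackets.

/v/ before /f/ (voiceless) → [f]
/b/ before /s/ (voiceless) → [p]

[nuffapsaruv]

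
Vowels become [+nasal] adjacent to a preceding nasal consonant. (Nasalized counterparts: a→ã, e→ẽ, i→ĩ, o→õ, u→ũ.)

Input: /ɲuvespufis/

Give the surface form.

/u/ after nasal /ɲ/ → [ũ]

[ɲũvespufis]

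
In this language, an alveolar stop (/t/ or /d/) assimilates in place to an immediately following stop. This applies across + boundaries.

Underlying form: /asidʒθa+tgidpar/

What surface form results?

[asidʒθa+kgibpar]

/t/ before /g/ (velar) → [k]
/d/ before /p/ (labial) → [b]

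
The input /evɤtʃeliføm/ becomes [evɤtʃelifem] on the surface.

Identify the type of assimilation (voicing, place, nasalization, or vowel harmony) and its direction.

/ø/→[e].
Vowels agree with the first vowel, so the harmony is progressive.

vowel harmony, progressive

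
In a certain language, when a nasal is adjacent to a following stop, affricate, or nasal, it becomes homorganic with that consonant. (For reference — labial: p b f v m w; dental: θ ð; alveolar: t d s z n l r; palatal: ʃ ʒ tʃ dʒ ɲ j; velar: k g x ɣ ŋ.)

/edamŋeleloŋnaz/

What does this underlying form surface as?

[edaŋŋelelonnaz]

/m/ before /ŋ/ (velar) → [ŋ]
/ŋ/ before /n/ (alveolar) → [n]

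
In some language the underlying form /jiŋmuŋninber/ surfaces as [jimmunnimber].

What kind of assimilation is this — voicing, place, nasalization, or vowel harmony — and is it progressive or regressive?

place assimilation, regressive

/ŋ/→[m] /ŋ/→[n] /n/→[m].
Each target copies a feature from the following segment, so the direction is regressive.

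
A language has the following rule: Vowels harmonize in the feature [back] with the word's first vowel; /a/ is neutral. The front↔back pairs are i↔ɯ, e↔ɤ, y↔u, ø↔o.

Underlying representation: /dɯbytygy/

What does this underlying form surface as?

[dɯbutugu]

/y/ harmonizes with /ɯ/ ([+back]) → [u]
/y/ harmonizes with /ɯ/ ([+back]) → [u]
/y/ harmonizes with /ɯ/ ([+back]) → [u]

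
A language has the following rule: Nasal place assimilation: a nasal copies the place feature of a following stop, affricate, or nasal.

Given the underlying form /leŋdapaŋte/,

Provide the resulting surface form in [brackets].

[lendapante]

/ŋ/ before /d/ (alveolar) → [n]
/ŋ/ before /t/ (alveolar) → [n]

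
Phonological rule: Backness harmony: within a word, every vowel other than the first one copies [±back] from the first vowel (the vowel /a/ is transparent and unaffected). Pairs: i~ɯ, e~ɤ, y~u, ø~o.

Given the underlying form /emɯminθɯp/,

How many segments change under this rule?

/ɯ/ harmonizes with /e/ ([-back]) → [i]
/ɯ/ harmonizes with /e/ ([-back]) → [i]
2 segments change.

2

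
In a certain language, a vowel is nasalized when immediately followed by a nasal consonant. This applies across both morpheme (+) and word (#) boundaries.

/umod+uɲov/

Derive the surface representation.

/u/ before nasal /m/ → [ũ]
/u/ before nasal /ɲ/ → [ũ]

[ũmod+ũɲov]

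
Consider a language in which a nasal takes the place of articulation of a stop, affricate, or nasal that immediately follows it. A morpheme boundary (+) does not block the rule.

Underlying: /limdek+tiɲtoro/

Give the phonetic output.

/m/ before /d/ (alveolar) → [n]
/ɲ/ before /t/ (alveolar) → [n]

[lindek+tintoro]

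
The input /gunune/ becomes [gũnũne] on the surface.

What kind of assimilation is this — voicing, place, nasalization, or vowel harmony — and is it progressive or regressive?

nasalization, regressive

/u/→[ũ] /u/→[ũ].
Each target copies a feature from the following segment, so the direction is regressive.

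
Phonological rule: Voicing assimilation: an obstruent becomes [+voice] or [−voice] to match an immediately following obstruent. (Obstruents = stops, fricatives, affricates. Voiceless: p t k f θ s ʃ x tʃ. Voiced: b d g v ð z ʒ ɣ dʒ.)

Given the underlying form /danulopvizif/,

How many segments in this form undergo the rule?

/p/ before /v/ (voiced) → [b]
1 segment changes.

1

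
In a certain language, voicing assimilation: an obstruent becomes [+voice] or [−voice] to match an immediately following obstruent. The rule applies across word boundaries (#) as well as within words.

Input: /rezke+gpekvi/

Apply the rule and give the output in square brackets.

[reske+kpegvi]

/z/ before /k/ (voiceless) → [s]
/g/ before /p/ (voiceless) → [k]
/k/ before /v/ (voiced) → [g]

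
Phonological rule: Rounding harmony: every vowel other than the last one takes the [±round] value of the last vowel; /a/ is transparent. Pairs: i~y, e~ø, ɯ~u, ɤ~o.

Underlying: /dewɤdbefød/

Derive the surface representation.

/e/ harmonizes with /ø/ ([+round]) → [ø]
/ɤ/ harmonizes with /ø/ ([+round]) → [o]
/e/ harmonizes with /ø/ ([+round]) → [ø]

[døwodbøfød]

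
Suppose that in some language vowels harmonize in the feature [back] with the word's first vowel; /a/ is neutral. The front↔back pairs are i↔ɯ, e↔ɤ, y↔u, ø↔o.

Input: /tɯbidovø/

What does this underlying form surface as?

[tɯbɯdovo]

/i/ harmonizes with /ɯ/ ([+back]) → [ɯ]
/ø/ harmonizes with /ɯ/ ([+back]) → [o]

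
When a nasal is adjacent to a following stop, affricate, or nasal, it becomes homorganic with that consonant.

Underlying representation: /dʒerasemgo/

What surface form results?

[dʒeraseŋgo]

/m/ before /g/ (velar) → [ŋ]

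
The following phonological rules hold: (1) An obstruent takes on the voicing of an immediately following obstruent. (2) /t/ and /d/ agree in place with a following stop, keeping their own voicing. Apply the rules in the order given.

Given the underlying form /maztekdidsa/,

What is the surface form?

[mastegditsa]

Rule 1: /z/ before /t/ (voiceless) → [s]
Rule 1: /k/ before /d/ (voiced) → [g]
Rule 1: /d/ before /s/ (voiceless) → [t]
After rule 1: mastegditsa
Rule 2: no segment meets the rule's conditions; no change.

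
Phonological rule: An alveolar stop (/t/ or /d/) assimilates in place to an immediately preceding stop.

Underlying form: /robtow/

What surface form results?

[robpow]

/t/ after /b/ (labial) → [p]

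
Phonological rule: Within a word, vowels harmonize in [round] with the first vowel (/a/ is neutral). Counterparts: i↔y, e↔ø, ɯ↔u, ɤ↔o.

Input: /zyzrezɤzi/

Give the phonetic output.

/e/ harmonizes with /y/ ([+round]) → [ø]
/ɤ/ harmonizes with /y/ ([+round]) → [o]
/i/ harmonizes with /y/ ([+round]) → [y]

[zyzrøzozy]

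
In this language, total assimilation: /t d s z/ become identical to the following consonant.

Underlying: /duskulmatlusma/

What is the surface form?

[dukkulmallumma]

/s/ before /k/ → [k] (total assimilation)
/t/ before /l/ → [l] (total assimilation)
/s/ before /m/ → [m] (total assimilation)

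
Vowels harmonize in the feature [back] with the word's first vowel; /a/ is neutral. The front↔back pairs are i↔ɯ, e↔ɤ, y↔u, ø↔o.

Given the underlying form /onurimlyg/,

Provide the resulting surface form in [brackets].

[onurɯmlug]

/i/ harmonizes with /o/ ([+back]) → [ɯ]
/y/ harmonizes with /o/ ([+back]) → [u]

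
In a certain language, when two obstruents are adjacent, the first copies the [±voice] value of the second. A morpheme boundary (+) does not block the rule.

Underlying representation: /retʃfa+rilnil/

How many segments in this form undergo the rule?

No segment meets the rule's conditions.

0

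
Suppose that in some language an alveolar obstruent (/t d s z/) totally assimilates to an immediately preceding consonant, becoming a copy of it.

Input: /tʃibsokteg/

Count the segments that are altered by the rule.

2

/s/ after /b/ → [b] (total assimilation)
/t/ after /k/ → [k] (total assimilation)
2 segments change.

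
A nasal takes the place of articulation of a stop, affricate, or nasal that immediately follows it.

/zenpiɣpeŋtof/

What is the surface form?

[zempiɣpentof]

/n/ before /p/ (labial) → [m]
/ŋ/ before /t/ (alveolar) → [n]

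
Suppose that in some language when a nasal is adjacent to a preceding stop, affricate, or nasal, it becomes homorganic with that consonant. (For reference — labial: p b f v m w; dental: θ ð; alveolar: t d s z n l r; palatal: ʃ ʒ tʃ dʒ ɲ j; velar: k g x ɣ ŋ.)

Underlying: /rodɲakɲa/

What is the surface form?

[rodnakŋa]

/ɲ/ after /d/ (alveolar) → [n]
/ɲ/ after /k/ (velar) → [ŋ]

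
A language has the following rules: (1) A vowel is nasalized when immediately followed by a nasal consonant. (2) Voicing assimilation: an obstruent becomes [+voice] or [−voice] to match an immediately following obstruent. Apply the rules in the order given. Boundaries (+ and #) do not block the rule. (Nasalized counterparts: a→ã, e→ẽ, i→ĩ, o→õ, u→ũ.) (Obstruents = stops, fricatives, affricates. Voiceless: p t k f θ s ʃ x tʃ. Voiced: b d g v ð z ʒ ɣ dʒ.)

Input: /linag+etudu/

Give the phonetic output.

[lĩnag+etudu]

Rule 1: /i/ before nasal /n/ → [ĩ]
After rule 1: lĩnag+etudu
Rule 2: no segment meets the rule's conditions; no change.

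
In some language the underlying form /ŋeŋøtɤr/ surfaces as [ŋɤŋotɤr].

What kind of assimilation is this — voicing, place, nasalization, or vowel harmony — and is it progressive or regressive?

/e/→[ɤ] /ø/→[o].
Vowels agree with the last vowel, so the harmony is regressive.

vowel harmony, regressive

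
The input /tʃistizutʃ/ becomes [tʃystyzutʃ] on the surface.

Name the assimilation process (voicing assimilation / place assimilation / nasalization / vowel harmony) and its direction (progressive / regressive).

vowel harmony, regressive

/i/→[y] /i/→[y].
Vowels agree with the last vowel, so the harmony is regressive.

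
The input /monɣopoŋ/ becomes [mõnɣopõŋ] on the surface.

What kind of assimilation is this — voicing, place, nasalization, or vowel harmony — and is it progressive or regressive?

/o/→[õ] /o/→[õ].
Each target copies a feature from the following segment, so the direction is regressive.

nasalization, regressive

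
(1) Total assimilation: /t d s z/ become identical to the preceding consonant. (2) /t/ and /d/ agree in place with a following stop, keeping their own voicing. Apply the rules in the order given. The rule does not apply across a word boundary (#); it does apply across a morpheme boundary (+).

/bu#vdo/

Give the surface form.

Rule 1: /d/ after /v/ → [v] (total assimilation)
After rule 1: bu#vvo
Rule 2: no segment meets the rule's conditions; no change.

[bu#vvo]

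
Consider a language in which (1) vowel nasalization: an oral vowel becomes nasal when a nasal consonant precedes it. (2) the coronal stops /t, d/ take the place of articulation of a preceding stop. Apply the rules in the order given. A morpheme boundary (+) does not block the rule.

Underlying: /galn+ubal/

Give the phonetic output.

[galn+ũbal]

Rule 1: /u/ after nasal /n/ → [ũ]
After rule 1: galn+ũbal
Rule 2: no segment meets the rule's conditions; no change.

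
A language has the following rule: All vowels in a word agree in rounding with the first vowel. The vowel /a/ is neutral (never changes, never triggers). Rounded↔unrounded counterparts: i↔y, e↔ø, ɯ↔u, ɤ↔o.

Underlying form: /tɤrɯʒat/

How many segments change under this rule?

No segment meets the rule's conditions.

0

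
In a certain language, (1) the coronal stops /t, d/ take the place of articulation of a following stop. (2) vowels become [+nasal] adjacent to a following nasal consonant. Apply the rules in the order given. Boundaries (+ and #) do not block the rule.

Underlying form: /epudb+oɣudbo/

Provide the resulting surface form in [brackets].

Rule 1: /d/ before /b/ (labial) → [b]
Rule 1: /d/ before /b/ (labial) → [b]
After rule 1: epubb+oɣubbo
Rule 2: no segment meets the rule's conditions; no change.

[epubb+oɣubbo]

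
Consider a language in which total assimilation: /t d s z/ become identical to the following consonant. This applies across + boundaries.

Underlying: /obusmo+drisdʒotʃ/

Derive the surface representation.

[obummo+rridʒdʒotʃ]

/s/ before /m/ → [m] (total assimilation)
/d/ before /r/ → [r] (total assimilation)
/s/ before /dʒ/ → [dʒ] (total assimilation)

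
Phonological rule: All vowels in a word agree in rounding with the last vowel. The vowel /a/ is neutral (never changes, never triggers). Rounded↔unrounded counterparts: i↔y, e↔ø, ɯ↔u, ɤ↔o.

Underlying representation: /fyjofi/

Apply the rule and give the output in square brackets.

[fijɤfi]

/y/ harmonizes with /i/ ([-round]) → [i]
/o/ harmonizes with /i/ ([-round]) → [ɤ]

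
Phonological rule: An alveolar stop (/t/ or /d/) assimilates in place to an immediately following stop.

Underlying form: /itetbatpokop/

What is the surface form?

[itepbappokop]

/t/ before /b/ (labial) → [p]
/t/ before /p/ (labial) → [p]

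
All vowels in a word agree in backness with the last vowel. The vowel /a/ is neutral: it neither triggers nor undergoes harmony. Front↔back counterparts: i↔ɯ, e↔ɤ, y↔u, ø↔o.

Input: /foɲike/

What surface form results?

[føɲike]

/o/ harmonizes with /e/ ([-back]) → [ø]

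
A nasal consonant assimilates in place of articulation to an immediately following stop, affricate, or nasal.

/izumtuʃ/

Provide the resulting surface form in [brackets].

/m/ before /t/ (alveolar) → [n]

[izuntuʃ]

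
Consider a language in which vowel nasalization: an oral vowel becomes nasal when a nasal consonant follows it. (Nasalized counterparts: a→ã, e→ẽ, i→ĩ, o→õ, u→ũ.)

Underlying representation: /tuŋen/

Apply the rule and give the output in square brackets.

[tũŋẽn]

/u/ before nasal /ŋ/ → [ũ]
/e/ before nasal /n/ → [ẽ]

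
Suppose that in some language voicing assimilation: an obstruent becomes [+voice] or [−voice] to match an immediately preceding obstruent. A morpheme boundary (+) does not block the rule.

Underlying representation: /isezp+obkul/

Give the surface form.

/p/ after /z/ (voiced) → [b]
/k/ after /b/ (voiced) → [g]

[isezb+obgul]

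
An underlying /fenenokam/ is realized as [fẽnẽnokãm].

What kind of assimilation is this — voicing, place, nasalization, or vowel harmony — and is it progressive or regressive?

nasalization, regressive

/e/→[ẽ] /e/→[ẽ] /a/→[ã].
Each target copies a feature from the following segment, so the direction is regressive.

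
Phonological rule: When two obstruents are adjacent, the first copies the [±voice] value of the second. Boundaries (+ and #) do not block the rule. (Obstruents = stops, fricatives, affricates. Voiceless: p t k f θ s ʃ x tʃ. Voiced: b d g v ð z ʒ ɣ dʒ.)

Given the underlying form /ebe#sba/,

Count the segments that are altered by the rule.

1

/s/ before /b/ (voiced) → [z]
1 segment changes.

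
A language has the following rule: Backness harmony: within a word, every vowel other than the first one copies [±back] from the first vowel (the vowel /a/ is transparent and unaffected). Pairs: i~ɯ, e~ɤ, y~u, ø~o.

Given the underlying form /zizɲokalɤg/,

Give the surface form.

[zizɲøkaleg]

/o/ harmonizes with /i/ ([-back]) → [ø]
/ɤ/ harmonizes with /i/ ([-back]) → [e]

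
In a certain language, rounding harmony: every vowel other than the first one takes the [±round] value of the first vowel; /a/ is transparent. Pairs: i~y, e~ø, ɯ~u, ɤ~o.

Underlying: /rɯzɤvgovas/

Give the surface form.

/o/ harmonizes with /ɯ/ ([-round]) → [ɤ]

[rɯzɤvgɤvas]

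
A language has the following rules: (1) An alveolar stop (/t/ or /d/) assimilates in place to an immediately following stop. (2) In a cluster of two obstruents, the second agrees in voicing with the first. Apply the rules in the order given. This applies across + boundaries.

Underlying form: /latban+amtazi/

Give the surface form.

Rule 1: /t/ before /b/ (labial) → [p]
After rule 1: lapban+amtazi
Rule 2: /b/ after /p/ (voiceless) → [p]

[lappan+amtazi]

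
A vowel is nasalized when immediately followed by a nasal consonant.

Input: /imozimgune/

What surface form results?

/i/ before nasal /m/ → [ĩ]
/i/ before nasal /m/ → [ĩ]
/u/ before nasal /n/ → [ũ]

[ĩmozĩmgũne]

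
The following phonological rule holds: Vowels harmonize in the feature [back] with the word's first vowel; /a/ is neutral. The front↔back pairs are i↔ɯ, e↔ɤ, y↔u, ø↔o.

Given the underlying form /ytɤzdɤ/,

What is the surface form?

/ɤ/ harmonizes with /y/ ([-back]) → [e]
/ɤ/ harmonizes with /y/ ([-back]) → [e]

[ytezde]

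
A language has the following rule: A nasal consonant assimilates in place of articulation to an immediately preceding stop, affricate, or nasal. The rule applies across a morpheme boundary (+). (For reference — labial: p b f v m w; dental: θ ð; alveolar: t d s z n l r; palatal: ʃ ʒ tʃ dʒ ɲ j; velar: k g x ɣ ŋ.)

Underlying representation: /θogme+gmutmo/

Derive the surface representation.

/m/ after /g/ (velar) → [ŋ]
/m/ after /g/ (velar) → [ŋ]
/m/ after /t/ (alveolar) → [n]

[θogŋe+gŋutno]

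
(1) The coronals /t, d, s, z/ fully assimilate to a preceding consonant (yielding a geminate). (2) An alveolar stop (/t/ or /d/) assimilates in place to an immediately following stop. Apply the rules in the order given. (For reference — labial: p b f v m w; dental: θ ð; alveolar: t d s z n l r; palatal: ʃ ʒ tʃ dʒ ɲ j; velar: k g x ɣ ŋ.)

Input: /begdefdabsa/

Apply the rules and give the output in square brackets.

Rule 1: /d/ after /g/ → [g] (total assimilation)
Rule 1: /d/ after /f/ → [f] (total assimilation)
Rule 1: /s/ after /b/ → [b] (total assimilation)
After rule 1: beggeffabba
Rule 2: no segment meets the rule's conditions; no change.

[beggeffabba]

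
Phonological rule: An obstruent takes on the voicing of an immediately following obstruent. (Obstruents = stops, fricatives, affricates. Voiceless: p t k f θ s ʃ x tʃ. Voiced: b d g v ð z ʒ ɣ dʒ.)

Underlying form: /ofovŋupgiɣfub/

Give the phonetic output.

/p/ before /g/ (voiced) → [b]
/ɣ/ before /f/ (voiceless) → [x]

[ofovŋubgixfub]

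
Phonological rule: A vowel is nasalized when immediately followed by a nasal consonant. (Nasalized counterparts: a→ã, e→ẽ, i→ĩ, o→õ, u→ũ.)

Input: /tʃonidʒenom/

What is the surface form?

/o/ before nasal /n/ → [õ]
/e/ before nasal /n/ → [ẽ]
/o/ before nasal /m/ → [õ]

[tʃõnidʒẽnõm]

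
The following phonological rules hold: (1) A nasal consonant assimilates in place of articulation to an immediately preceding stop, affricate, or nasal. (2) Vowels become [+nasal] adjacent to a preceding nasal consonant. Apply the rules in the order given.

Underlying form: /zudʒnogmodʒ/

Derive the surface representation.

Rule 1: /n/ after /dʒ/ (palatal) → [ɲ]
Rule 1: /m/ after /g/ (velar) → [ŋ]
After rule 1: zudʒɲogŋodʒ
Rule 2: /o/ after nasal /ɲ/ → [õ]
Rule 2: /o/ after nasal /ŋ/ → [õ]

[zudʒɲõgŋõdʒ]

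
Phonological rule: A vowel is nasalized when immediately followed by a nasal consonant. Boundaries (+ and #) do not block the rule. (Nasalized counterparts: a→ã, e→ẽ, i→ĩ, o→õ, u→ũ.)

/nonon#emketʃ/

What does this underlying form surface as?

/o/ before nasal /n/ → [õ]
/o/ before nasal /n/ → [õ]
/e/ before nasal /m/ → [ẽ]

[nõnõn#ẽmketʃ]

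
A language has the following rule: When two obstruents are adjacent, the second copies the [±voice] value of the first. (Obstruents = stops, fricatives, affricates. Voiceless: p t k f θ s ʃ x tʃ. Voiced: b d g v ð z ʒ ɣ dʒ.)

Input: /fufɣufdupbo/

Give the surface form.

[fufxuftuppo]

/ɣ/ after /f/ (voiceless) → [x]
/d/ after /f/ (voiceless) → [t]
/b/ after /p/ (voiceless) → [p]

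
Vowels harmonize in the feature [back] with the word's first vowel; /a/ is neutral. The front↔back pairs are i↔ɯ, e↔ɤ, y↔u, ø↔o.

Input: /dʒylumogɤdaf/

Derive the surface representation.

[dʒylymøgedaf]

/u/ harmonizes with /y/ ([-back]) → [y]
/o/ harmonizes with /y/ ([-back]) → [ø]
/ɤ/ harmonizes with /y/ ([-back]) → [e]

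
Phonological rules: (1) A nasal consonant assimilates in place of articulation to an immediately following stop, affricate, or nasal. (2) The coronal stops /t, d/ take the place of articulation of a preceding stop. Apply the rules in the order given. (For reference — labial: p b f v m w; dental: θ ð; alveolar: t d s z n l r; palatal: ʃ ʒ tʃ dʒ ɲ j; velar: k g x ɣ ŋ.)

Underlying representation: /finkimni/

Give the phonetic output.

Rule 1: /n/ before /k/ (velar) → [ŋ]
Rule 1: /m/ before /n/ (alveolar) → [n]
After rule 1: fiŋkinni
Rule 2: no segment meets the rule's conditions; no change.

[fiŋkinni]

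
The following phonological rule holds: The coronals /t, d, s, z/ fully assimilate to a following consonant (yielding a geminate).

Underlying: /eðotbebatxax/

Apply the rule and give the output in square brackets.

/t/ before /b/ → [b] (total assimilation)
/t/ before /x/ → [x] (total assimilation)

[eðobbebaxxax]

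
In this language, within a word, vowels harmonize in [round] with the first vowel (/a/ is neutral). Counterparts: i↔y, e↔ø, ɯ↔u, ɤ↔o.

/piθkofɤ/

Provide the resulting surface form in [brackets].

[piθkɤfɤ]

/o/ harmonizes with /i/ ([-round]) → [ɤ]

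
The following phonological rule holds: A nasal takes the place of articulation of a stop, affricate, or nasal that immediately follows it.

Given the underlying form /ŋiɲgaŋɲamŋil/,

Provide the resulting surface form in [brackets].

/ɲ/ before /g/ (velar) → [ŋ]
/ŋ/ before /ɲ/ (palatal) → [ɲ]
/m/ before /ŋ/ (velar) → [ŋ]

[ŋiŋgaɲɲaŋŋil]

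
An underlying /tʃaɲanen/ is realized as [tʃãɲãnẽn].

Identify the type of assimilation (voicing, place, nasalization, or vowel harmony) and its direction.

nasalization, regressive

/a/→[ã] /a/→[ã] /e/→[ẽ].
Each target copies a feature from the following segment, so the direction is regressive.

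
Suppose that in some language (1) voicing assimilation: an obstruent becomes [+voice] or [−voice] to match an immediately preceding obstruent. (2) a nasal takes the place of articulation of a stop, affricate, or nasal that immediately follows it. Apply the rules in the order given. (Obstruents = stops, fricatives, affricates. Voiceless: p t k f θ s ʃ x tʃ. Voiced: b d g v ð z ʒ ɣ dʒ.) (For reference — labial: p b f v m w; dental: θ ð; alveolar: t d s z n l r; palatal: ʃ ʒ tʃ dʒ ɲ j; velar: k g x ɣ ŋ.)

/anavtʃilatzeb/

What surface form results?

[anavdʒilatseb]

Rule 1: /tʃ/ after /v/ (voiced) → [dʒ]
Rule 1: /z/ after /t/ (voiceless) → [s]
After rule 1: anavdʒilatseb
Rule 2: no segment meets the rule's conditions; no change.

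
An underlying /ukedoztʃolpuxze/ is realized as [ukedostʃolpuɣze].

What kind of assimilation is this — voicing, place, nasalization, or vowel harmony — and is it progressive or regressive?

/z/→[s] /x/→[ɣ].
Each target copies a feature from the following segment, so the direction is regressive.

voicing assimilation, regressive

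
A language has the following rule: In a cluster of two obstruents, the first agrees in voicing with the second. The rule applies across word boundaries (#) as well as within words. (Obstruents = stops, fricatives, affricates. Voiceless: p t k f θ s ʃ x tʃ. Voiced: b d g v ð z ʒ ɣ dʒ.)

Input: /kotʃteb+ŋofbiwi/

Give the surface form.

/f/ before /b/ (voiced) → [v]

[kotʃteb+ŋovbiwi]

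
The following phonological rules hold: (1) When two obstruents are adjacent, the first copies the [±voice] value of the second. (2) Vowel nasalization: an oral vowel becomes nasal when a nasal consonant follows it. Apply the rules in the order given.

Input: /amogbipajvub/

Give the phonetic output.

[ãmogbipajvub]

Rule 1: no segment meets the rule's conditions; no change.
After rule 1: amogbipajvub
Rule 2: /a/ before nasal /m/ → [ã]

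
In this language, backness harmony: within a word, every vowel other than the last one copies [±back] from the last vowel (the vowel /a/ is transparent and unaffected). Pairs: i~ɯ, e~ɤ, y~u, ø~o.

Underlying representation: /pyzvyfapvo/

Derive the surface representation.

/y/ harmonizes with /o/ ([+back]) → [u]
/y/ harmonizes with /o/ ([+back]) → [u]

[puzvufapvo]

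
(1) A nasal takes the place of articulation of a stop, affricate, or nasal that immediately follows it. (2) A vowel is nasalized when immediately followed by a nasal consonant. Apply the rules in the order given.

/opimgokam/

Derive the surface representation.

Rule 1: /m/ before /g/ (velar) → [ŋ]
After rule 1: opiŋgokam
Rule 2: /i/ before nasal /ŋ/ → [ĩ]
Rule 2: /a/ before nasal /m/ → [ã]

[opĩŋgokãm]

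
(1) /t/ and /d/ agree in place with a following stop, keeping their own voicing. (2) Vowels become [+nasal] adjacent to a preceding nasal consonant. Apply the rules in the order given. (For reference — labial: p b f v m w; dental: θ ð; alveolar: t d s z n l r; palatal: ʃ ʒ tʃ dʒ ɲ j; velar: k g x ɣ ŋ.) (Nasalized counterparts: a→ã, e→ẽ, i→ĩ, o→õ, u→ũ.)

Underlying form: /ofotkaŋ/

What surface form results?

Rule 1: /t/ before /k/ (velar) → [k]
After rule 1: ofokkaŋ
Rule 2: no segment meets the rule's conditions; no change.

[ofokkaŋ]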